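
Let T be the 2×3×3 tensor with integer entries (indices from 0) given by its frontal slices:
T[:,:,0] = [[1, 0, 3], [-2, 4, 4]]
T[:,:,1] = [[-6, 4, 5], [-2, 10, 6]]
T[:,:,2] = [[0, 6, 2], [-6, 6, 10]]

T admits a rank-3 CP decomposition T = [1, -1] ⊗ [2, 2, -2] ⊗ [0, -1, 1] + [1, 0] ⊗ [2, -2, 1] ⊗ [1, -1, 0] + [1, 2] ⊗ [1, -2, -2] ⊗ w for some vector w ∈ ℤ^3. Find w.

w = [-1, -2, -2]

Subtract the known terms from T to get the rank-1 residual R = [1, 2] ⊗ [1, -2, -2] ⊗ w, so R[i,j,k] = a[i]·b[j]·w[k]. Pick indices with nonzero a[0]·b[0] = (1)·(1) = 1. Only the fibre through (0,0,·) is needed: R[0,0,:] = T[0,0,:] − Σₗ aₗ[0]bₗ[0]cₗ = [1, -6, 0] − (1)·(2)·[0, -1, 1] − (1)·(2)·[1, -1, 0] = [-1, -2, -2]. Then w[k] = R[0,0,k] / 1 for each k, giving w = [-1, -2, -2] / 1 = [-1, -2, -2].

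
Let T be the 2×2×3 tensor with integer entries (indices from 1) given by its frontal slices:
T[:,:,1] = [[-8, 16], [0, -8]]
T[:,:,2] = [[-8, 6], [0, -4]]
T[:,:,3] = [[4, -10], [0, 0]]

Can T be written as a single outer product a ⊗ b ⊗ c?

The mode-3 unfolding of T (rows indexed by k, columns by (i,j) = (1,1), (1,2), (2,1), (2,2)) is [[-8, 16, 0, -8], [-8, 6, 0, -4], [4, -10, 0, 0]].
There the 3×3 minor on rows k ∈ {1, 2, 3}, columns (i,j) ∈ {(1,1), (1,2), (2,2)} is det [[-8, 16, -8], [-8, 6, -4], [4, -10, 0]] = -384 ≠ 0, so this unfolding has rank ≥ 3; CP rank is at least every unfolding rank, so rank(T) ≥ 3.
In particular rank(T) ≥ 3 > 1, so T is not rank-1.

No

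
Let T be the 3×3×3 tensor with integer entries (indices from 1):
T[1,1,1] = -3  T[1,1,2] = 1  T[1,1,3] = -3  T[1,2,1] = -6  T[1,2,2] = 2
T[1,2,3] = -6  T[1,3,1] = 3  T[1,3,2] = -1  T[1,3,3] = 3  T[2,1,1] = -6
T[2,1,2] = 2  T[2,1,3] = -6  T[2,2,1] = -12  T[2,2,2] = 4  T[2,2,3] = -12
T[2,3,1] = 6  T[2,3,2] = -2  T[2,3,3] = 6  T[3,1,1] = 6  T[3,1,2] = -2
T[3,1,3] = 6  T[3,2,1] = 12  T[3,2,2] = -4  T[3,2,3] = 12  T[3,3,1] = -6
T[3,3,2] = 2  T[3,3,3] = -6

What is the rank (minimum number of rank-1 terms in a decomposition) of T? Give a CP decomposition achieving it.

rank(T) = 1

Lower bound: T ≠ 0 (e.g. T[1,1,1] = -3), so rank(T) ≥ 1.
Upper bound: the mode-1 fibre T[:,1,1] = [-3, -6, 6] gives a = [1, 2, -2] (primitive direction); the mode-2 fibre T[1,:,1] = [-3, -6, 3] gives b = [1, 2, -1]; then c[k] = T[1,1,k] / (a[1]·b[1]) = [-3, 1, -3] / 1 = [-3, 1, -3].
Expanding [1, 2, -2] (x) [1, 2, -1] (x) [-3, 1, -3] reproduces all 27 entries of T, so T = [1, 2, -2] (x) [1, 2, -1] (x) [-3, 1, -3] and rank(T) ≤ 1.
These bounds meet, so rank(T) = 1.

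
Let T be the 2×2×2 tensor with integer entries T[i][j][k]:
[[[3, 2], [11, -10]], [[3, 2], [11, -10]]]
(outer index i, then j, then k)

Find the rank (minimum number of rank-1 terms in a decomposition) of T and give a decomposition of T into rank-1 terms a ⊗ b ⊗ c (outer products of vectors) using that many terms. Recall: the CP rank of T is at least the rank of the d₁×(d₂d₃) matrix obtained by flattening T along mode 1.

Lower bound: the mode-2 unfolding of T (rows indexed by j, columns by (i,k) = (0,0), (0,1), (1,0), (1,1)) is [[3, 2, 3, 2], [11, -10, 11, -10]].
There the 2×2 minor on rows j ∈ {0, 1}, columns (i,k) ∈ {(0,0), (0,1)} is det [[3, 2], [11, -10]] = -52 ≠ 0, so this unfolding has rank ≥ 2; CP rank is at least every unfolding rank, so rank(T) ≥ 2. (This is only a lower bound: in general the CP rank may exceed every unfolding rank, so we still need to exhibit 2 rank-1 terms summing to T.)
Upper bound — finding two terms. Every mode-1 slice of T is a multiple of one matrix: T[i,:,:] = a[i]·M with a = (1, 1) and M = [[3, 2], [11, -10]] (rows indexed by j, columns by k). So it suffices to write M as a sum of two rank-1 matrices.
Splitting M by its rows (j = 0, 1), M = (1, 0)(3, 2)ᵀ + (0, 1)(11, -10)ᵀ.
Hence T = (1, 1) ⊗ (1, 0) ⊗ (3, 2) + (1, 1) ⊗ (0, 1) ⊗ (11, -10), so rank(T) ≤ 2.
These bounds meet, so rank(T) = 2.
Check entry T[1,0,0] = 3: (1)·(1)·(3) + (1)·(0)·(11) = 3.

rank(T) = 2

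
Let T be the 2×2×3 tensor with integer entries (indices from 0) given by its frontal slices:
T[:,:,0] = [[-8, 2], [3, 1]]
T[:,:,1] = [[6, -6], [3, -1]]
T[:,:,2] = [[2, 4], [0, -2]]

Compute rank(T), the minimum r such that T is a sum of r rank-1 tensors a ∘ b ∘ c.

Lower bound: the mode-3 unfolding of T (rows indexed by k, columns by (i,j) = (0,0), (0,1), (1,0), (1,1)) is [[-8, 2, 3, 1], [6, -6, 3, -1], [2, 4, 0, -2]].
There the 3×3 minor on rows k ∈ {0, 1, 2}, columns (i,j) ∈ {(0,0), (0,1), (1,0)} is det [[-8, 2, 3], [6, -6, 3], [2, 4, 0]] = 216 ≠ 0, so this unfolding has rank ≥ 3; CP rank is at least every unfolding rank, so rank(T) ≥ 3. (Unfolding ranks only ever bound the CP rank from below — rank(T) can be strictly larger than all of them — so the matching upper bound has to come from an explicit 3-term decomposition.)
Upper bound: T is a sum of 3 rank-1 terms, T = (1, -1) ∘ (1, 0) ∘ (-2, -4, -2) + (1, 0) ∘ (1, -1) ∘ (-4, 8, 0) + (2, -1) ∘ (1, 1) ∘ (-1, 1, 2) (one valid choice — decompositions are not unique — normalised so each a, b is primitive with positive first nonzero entry; check it by expanding all entries), so rank(T) ≤ 3.
These bounds meet, so rank(T) = 3.

3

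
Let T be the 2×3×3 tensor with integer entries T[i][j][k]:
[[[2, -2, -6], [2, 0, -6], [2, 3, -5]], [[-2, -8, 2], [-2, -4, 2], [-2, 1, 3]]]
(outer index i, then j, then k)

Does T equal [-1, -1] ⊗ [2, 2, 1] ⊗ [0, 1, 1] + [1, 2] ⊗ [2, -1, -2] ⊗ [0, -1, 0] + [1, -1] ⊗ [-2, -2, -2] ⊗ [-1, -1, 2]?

No

Reconstruct entry (0,1,1) from the claimed factors: Σₗ aₗ[0]bₗ[1]cₗ[1] = (-1)·(2)·(1) + (1)·(-1)·(-1) + (1)·(-2)·(-1) = 1, but T[0,1,1] = 0. The claim is false.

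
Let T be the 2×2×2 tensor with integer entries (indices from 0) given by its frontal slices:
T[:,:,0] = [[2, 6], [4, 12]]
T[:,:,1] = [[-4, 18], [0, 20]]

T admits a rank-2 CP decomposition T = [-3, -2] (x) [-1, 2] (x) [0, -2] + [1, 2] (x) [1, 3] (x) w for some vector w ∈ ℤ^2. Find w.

w = [2, 2]

Subtract the known terms from T to get the rank-1 residual R = [1, 2] (x) [1, 3] (x) w, so R[i,j,k] = a[i]·b[j]·w[k]. Pick indices with nonzero a[0]·b[0] = (1)·(1) = 1. Only the fibre through (0,0,·) is needed: R[0,0,:] = T[0,0,:] − Σₗ aₗ[0]bₗ[0]cₗ = [2, -4] − (-3)·(-1)·[0, -2] = [2, 2]. Then w[k] = R[0,0,k] / 1 for each k, giving w = [2, 2] / 1 = [2, 2].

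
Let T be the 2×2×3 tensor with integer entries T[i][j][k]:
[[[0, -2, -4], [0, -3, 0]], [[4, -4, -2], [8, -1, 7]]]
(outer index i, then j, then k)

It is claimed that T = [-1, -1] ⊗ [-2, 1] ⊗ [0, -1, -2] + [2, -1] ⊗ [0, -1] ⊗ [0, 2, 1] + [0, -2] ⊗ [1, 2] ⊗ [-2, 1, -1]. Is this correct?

Reconstruct entrywise from the claimed factors. For example, T[1,1,0] = 8 and Σₗ aₗ[1]bₗ[1]cₗ[0] = (-1)·(1)·(0) + (-1)·(-1)·(0) + (-2)·(2)·(-2) = 8; checking all 12 entries, every one matches. The claim holds.

Yes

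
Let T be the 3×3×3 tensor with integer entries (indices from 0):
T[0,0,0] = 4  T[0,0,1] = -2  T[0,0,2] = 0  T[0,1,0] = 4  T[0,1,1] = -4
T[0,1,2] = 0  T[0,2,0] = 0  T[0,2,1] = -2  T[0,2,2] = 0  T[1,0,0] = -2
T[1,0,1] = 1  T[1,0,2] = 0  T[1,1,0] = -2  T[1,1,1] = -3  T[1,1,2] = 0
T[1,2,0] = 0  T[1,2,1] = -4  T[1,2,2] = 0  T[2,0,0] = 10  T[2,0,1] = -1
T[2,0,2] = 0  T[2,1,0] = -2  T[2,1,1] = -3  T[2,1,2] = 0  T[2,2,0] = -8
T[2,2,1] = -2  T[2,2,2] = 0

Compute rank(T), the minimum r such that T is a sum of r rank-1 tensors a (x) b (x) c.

Lower bound: the mode-1 unfolding of T (rows indexed by i, columns by (j,k) = (0,0), (0,1), (0,2), (1,0), (1,1), (1,2), (2,0), (2,1), (2,2)) is [[4, -2, 0, 4, -4, 0, 0, -2, 0], [-2, 1, 0, -2, -3, 0, 0, -4, 0], [10, -1, 0, -2, -3, 0, -8, -2, 0]].
There the 3×3 minor on rows i ∈ {0, 1, 2}, columns (j,k) ∈ {(0,0), (0,1), (1,1)} is det [[4, -2, -4], [-2, 1, -3], [10, -1, -3]] = 80 ≠ 0, so this unfolding has rank ≥ 3; CP rank is at least every unfolding rank, so rank(T) ≥ 3. (Flattening ranks never certify an upper bound on CP rank; for that we must actually write T with 3 rank-1 terms.)
Upper bound: T is a sum of 3 rank-1 terms, T = (0, 0, 1) (x) (2, -1, -2) (x) (4, 0, 0) + (1, 2, 1) (x) (0, 1, 1) (x) (0, -2, 0) + (2, -1, 1) (x) (1, 1, 0) (x) (2, -1, 0) (one valid choice — decompositions are not unique — normalised so each a, b is primitive with positive first nonzero entry; check it by expanding all entries), so rank(T) ≤ 3.
These bounds meet, so rank(T) = 3.
Check entry T[2,1,0] = -2: (1)·(-1)·(4) + (1)·(1)·(0) + (1)·(1)·(2) = -2.

3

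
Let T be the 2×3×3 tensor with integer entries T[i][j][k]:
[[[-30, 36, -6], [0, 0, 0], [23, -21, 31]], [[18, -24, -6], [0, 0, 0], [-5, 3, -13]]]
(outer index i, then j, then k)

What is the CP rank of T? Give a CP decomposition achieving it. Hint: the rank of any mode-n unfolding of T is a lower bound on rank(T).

rank(T) = 2

Lower bound: the mode-1 unfolding of T (rows indexed by i, columns by (j,k) = (0,0), (0,1), (0,2), (1,0), (1,1), (1,2), (2,0), (2,1), (2,2)) is [[-30, 36, -6, 0, 0, 0, 23, -21, 31], [18, -24, -6, 0, 0, 0, -5, 3, -13]].
There the 2×2 minor on rows i ∈ {0, 1}, columns (j,k) ∈ {(0,0), (0,1)} is det [[-30, 36], [18, -24]] = 72 ≠ 0, so this unfolding has rank ≥ 2; CP rank is at least every unfolding rank, so rank(T) ≥ 2. (This is only a lower bound: in general the CP rank may exceed every unfolding rank, so we still need to exhibit 2 rank-1 terms summing to T.)
Upper bound — finding two terms. Write S_k = T[:,:,k] for the frontal slices: S₀ = [[-30, 0, 23], [18, 0, -5]], S₁ = [[36, 0, -21], [-24, 0, 3]], S₂ = [[-6, 0, 31], [-6, 0, -13]].
If T = a₁ (x) b₁ (x) c₁ + a₂ (x) b₂ (x) c₂ then each S_k = c₁[k]·a₁b₁ᵀ + c₂[k]·a₂b₂ᵀ. S₀ and S₁ are linearly independent, so a₁b₁ᵀ and a₂b₂ᵀ must span the same plane of matrices: they are the rank-1 matrices of the form x·S₀ + y·S₁.
The 2×2 minor of x·S₀ + y·S₁ on rows {0,1}, columns {0,2} is −264·x² + 660·xy − 396·y² = (-132)·(2·x − 3·y)(x − y), vanishing at (x:y) = (3:2) and (1:1).
M₁ = 3·S₀ + 2·S₁ = [[-18, 0, 27], [6, 0, -9]] = (-3)·[3, -1][2, 0, -3]ᵀ and M₂ = S₀ + S₁ = [[6, 0, 2], [-6, 0, -2]] = 2·[1, -1][3, 0, 1]ᵀ, so take a₁ = [3, -1], b₁ = [2, 0, -3], a₂ = [1, -1], b₂ = [3, 0, 1].
Each slice is an integer combination of E₁ = a₁b₁ᵀ and E₂ = a₂b₂ᵀ: S₀ = −3·E₁ − 4·E₂, S₁ = 3·E₁ + 6·E₂, S₂ = −3·E₁ + 4·E₂; reading off coefficients, c₁ = [-3, 3, -3] and c₂ = [-4, 6, 4].
Hence T = [3, -1] (x) [2, 0, -3] (x) [-3, 3, -3] + [1, -1] (x) [3, 0, 1] (x) [-4, 6, 4], so rank(T) ≤ 2.
These bounds meet, so rank(T) = 2.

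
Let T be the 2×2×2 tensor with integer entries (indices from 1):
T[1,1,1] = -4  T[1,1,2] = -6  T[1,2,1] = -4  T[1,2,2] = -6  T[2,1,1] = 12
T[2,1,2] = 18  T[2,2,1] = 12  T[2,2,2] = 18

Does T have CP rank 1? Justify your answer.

The mode-1 fibre T[:,1,1] = [-4, 12] gives a = [1, -3] (primitive direction); the mode-2 fibre T[1,:,1] = [-4, -4] gives b = [1, 1]; then c[k] = T[1,1,k] / (a[1]·b[1]) = [-4, -6] / 1 = [-4, -6].
Expanding [1, -3] (x) [1, 1] (x) [-4, -6] reproduces all 8 entries of T, so T = [1, -3] (x) [1, 1] (x) [-4, -6] and rank(T) ≤ 1.
Equivalently every frontal slice T[:,:,k] is c[k] times the rank-1 matrix [1, -3] (x) [1, 1]. So T has rank 1 (it is nonzero).

Yes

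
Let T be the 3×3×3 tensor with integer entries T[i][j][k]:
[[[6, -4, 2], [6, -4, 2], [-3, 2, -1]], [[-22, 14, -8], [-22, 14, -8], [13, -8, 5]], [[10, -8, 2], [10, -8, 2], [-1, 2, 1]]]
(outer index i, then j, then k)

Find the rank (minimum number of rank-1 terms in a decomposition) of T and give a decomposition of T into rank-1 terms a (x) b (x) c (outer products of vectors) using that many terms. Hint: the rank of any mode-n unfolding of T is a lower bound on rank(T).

rank(T) = 2

Lower bound: the mode-2 unfolding of T (rows indexed by j, columns by (i,k) = (0,0), (0,1), (0,2), (1,0), (1,1), (1,2), (2,0), (2,1), (2,2)) is [[6, -4, 2, -22, 14, -8, 10, -8, 2], [6, -4, 2, -22, 14, -8, 10, -8, 2], [-3, 2, -1, 13, -8, 5, -1, 2, 1]].
There the 2×2 minor on rows j ∈ {0, 2}, columns (i,k) ∈ {(0,0), (1,0)} is det [[6, -22], [-3, 13]] = 12 ≠ 0, so this unfolding has rank ≥ 2; CP rank is at least every unfolding rank, so rank(T) ≥ 2. (This is only a lower bound: in general the CP rank may exceed every unfolding rank, so we still need to exhibit 2 rank-1 terms summing to T.)
Upper bound — finding two terms. Write S_k = T[:,:,k] for the frontal slices: S₀ = [[6, 6, -3], [-22, -22, 13], [10, 10, -1]], S₁ = [[-4, -4, 2], [14, 14, -8], [-8, -8, 2]], S₂ = [[2, 2, -1], [-8, -8, 5], [2, 2, 1]].
If T = a₁ (x) b₁ (x) c₁ + a₂ (x) b₂ (x) c₂ then each S_k = c₁[k]·a₁b₁ᵀ + c₂[k]·a₂b₂ᵀ. S₀ and S₁ are linearly independent, so a₁b₁ᵀ and a₂b₂ᵀ must span the same plane of matrices: they are the rank-1 matrices of the form x·S₀ + y·S₁.
The 2×2 minor of x·S₀ + y·S₁ on rows {0,1}, columns {0,2} is 12·x² − 14·xy + 4·y² = 2·(3·x − 2·y)(2·x − y), vanishing at (x:y) = (2:3) and (1:2).
M₁ = 2·S₀ + 3·S₁ = [[0, 0, 0], [-2, -2, 2], [-4, -4, 4]] = (-2)·[0, 1, 2][1, 1, -1]ᵀ and M₂ = S₀ + 2·S₁ = [[-2, -2, 1], [6, 6, -3], [-6, -6, 3]] = −[1, -3, 3][2, 2, -1]ᵀ, so take a₁ = [0, 1, 2], b₁ = [1, 1, -1], a₂ = [1, -3, 3], b₂ = [2, 2, -1].
Each slice is an integer combination of E₁ = a₁b₁ᵀ and E₂ = a₂b₂ᵀ: S₀ = −4·E₁ + 3·E₂, S₁ = 2·E₁ − 2·E₂, S₂ = −2·E₁ + E₂; reading off coefficients, c₁ = [-4, 2, -2] and c₂ = [3, -2, 1].
Hence T = [0, 1, 2] (x) [1, 1, -1] (x) [-4, 2, -2] + [1, -3, 3] (x) [2, 2, -1] (x) [3, -2, 1], so rank(T) ≤ 2.
These bounds meet, so rank(T) = 2.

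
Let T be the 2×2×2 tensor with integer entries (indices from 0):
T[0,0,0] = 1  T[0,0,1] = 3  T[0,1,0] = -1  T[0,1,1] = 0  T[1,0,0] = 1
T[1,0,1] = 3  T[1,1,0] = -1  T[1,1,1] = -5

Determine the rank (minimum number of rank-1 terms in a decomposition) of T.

2

Lower bound: in the mode-2 unfolding of T (rows indexed by j, columns by (i,k)) the 2×2 minor on rows j ∈ {0, 1}, columns (i,k) ∈ {(0,0), (0,1)} is det [[1, 3], [-1, 0]] = 3 ≠ 0, so that unfolding has rank ≥ 2 and hence rank(T) ≥ 2 (CP rank is at least every unfolding rank, though it can be larger).
Upper bound: with S_k = T[:,:,k], the two rank-1 terms a₁b₁ᵀ, a₂b₂ᵀ are the rank-1 members of the pencil x·S₀ + y·S₁.
det(x·S₀ + y·S₁) is −5·xy − 15·y² = (-5)·(x + 3·y)(y), vanishing at (x:y) = (3:-1) and (1:0).
M₁ = 3·S₀ − S₁ = [[0, -3], [0, 2]] = −[3, -2][0, 1]ᵀ and M₂ = S₀ = [[1, -1], [1, -1]] = [1, 1][1, -1]ᵀ, so take a₁ = [3, -2], b₁ = [0, 1], a₂ = [1, 1], b₂ = [1, -1].
Each slice is an integer combination of E₁ = a₁b₁ᵀ and E₂ = a₂b₂ᵀ: S₀ = E₂, S₁ = E₁ + 3·E₂; reading off coefficients, c₁ = [0, 1] and c₂ = [1, 3].
Hence T = [3, -2] ⊗ [0, 1] ⊗ [0, 1] + [1, 1] ⊗ [1, -1] ⊗ [1, 3], so rank(T) ≤ 2.
These bounds meet, so rank(T) = 2.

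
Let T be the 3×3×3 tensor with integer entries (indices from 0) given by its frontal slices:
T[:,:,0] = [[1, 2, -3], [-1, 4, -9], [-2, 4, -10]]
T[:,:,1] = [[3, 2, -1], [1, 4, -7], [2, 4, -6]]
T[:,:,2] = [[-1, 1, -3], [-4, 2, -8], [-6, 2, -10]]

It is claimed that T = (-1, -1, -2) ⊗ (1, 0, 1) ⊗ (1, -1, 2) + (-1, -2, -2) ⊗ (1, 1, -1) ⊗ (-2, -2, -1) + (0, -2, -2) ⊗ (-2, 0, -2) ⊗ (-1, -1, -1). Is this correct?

Reconstruct entrywise from the claimed factors. For example, T[1,1,0] = 4 and Σₗ aₗ[1]bₗ[1]cₗ[0] = (-1)·(0)·(1) + (-2)·(1)·(-2) + (-2)·(0)·(-1) = 4; checking all 27 entries, every one matches. The claim holds.

Yes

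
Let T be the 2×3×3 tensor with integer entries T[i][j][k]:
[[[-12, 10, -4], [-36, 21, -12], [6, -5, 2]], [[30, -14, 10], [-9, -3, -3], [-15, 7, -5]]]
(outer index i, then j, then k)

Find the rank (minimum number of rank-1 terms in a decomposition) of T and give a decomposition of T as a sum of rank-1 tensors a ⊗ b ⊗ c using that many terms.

Lower bound: the mode-3 unfolding of T (rows indexed by k, columns by (i,j) = (0,0), (0,1), (0,2), (1,0), (1,1), (1,2)) is [[-12, -36, 6, 30, -9, -15], [10, 21, -5, -14, -3, 7], [-4, -12, 2, 10, -3, -5]].
There the 2×2 minor on rows k ∈ {0, 1}, columns (i,j) ∈ {(0,0), (0,1)} is det [[-12, -36], [10, 21]] = 108 ≠ 0, so this unfolding has rank ≥ 2; CP rank is at least every unfolding rank, so rank(T) ≥ 2. (This is only a lower bound: in general the CP rank may exceed every unfolding rank, so we still need to exhibit 2 rank-1 terms summing to T.)
Upper bound — finding two terms. Write S_k = T[:,:,k] for the frontal slices: S₀ = [[-12, -36, 6], [30, -9, -15]], S₁ = [[10, 21, -5], [-14, -3, 7]], S₂ = [[-4, -12, 2], [10, -3, -5]].
If T = a₁ ⊗ b₁ ⊗ c₁ + a₂ ⊗ b₂ ⊗ c₂ then each S_k = c₁[k]·a₁b₁ᵀ + c₂[k]·a₂b₂ᵀ. S₀ and S₁ are linearly independent, so a₁b₁ᵀ and a₂b₂ᵀ must span the same plane of matrices: they are the rank-1 matrices of the form x·S₀ + y·S₁.
The 2×2 minor of x·S₀ + y·S₁ on rows {0,1}, columns {0,1} is 1188·x² − 1188·xy + 264·y² = 132·(3·x − 2·y)(3·x − y), vanishing at (x:y) = (2:3) and (1:3).
M₁ = 2·S₀ + 3·S₁ = [[6, -9, -3], [18, -27, -9]] = 3·(1, 3)(2, -3, -1)ᵀ and M₂ = S₀ + 3·S₁ = [[18, 27, -9], [-12, -18, 6]] = 3·(3, -2)(2, 3, -1)ᵀ, so take a₁ = (1, 3), b₁ = (2, -3, -1), a₂ = (3, -2), b₂ = (2, 3, -1).
Each slice is an integer combination of E₁ = a₁b₁ᵀ and E₂ = a₂b₂ᵀ: S₀ = 3·E₁ − 3·E₂, S₁ = −E₁ + 2·E₂, S₂ = E₁ − E₂; reading off coefficients, c₁ = (3, -1, 1) and c₂ = (-3, 2, -1).
Hence T = (1, 3) ⊗ (2, -3, -1) ⊗ (3, -1, 1) + (3, -2) ⊗ (2, 3, -1) ⊗ (-3, 2, -1), so rank(T) ≤ 2.
These bounds meet, so rank(T) = 2.

rank(T) = 2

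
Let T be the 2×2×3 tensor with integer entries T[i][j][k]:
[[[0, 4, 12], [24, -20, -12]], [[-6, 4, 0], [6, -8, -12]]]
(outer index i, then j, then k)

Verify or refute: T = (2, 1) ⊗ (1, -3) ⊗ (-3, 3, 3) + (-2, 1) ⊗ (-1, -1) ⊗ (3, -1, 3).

Yes

Reconstruct entrywise from the claimed factors. For example, T[1,0,2] = 0 and Σₗ aₗ[1]bₗ[0]cₗ[2] = (1)·(1)·(3) + (1)·(-1)·(3) = 0; checking all 12 entries, every one matches. The claim holds.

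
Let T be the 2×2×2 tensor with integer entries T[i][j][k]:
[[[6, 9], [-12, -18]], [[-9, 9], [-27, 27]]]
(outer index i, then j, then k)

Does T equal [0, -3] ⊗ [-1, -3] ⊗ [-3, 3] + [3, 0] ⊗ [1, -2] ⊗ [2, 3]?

Reconstruct entrywise from the claimed factors. For example, T[1,0,1] = 9 and Σₗ aₗ[1]bₗ[0]cₗ[1] = (-3)·(-1)·(3) + (0)·(1)·(3) = 9; checking all 8 entries, every one matches. The claim holds.

Yes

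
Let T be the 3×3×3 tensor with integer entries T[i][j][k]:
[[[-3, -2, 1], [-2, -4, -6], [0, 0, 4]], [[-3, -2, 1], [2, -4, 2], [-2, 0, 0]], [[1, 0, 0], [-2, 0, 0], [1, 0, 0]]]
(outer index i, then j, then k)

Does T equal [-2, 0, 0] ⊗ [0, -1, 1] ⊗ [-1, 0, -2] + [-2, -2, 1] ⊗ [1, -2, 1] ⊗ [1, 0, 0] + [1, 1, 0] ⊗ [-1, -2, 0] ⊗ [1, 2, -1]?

Reconstruct entry (0,1,0) from the claimed factors: Σₗ aₗ[0]bₗ[1]cₗ[0] = (-2)·(-1)·(-1) + (-2)·(-2)·(1) + (1)·(-2)·(1) = 0, but T[0,1,0] = -2. The claim is false.

No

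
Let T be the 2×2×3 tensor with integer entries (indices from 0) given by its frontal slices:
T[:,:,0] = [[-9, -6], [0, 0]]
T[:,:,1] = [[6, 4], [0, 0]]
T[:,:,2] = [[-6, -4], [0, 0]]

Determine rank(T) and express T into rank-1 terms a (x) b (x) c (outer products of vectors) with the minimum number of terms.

Lower bound: T ≠ 0 (e.g. T[0,0,0] = -9), so rank(T) ≥ 1.
Upper bound: if T = a (x) b (x) c then every fibre of T is a multiple of the corresponding factor, so read the factors off the fibres through the nonzero entry T[0,0,0] = -9.
The mode-1 fibre T[:,0,0] = [-9, 0] gives a = [1, 0] (primitive direction); the mode-2 fibre T[0,:,0] = [-9, -6] gives b = [3, 2]; then c[k] = T[0,0,k] / (a[0]·b[0]) = [-9, 6, -6] / 3 = [-3, 2, -2].
Expanding [1, 0] (x) [3, 2] (x) [-3, 2, -2] reproduces all 12 entries of T, so T = [1, 0] (x) [3, 2] (x) [-3, 2, -2] and rank(T) ≤ 1.
These bounds meet, so rank(T) = 1.

rank(T) = 1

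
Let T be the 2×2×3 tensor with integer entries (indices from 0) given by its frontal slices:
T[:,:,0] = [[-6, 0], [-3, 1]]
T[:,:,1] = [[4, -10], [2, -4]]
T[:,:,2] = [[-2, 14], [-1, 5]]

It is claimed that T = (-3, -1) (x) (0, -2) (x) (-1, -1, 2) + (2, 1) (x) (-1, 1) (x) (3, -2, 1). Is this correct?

Reconstruct entrywise from the claimed factors. For example, T[0,1,0] = 0 and Σₗ aₗ[0]bₗ[1]cₗ[0] = (-3)·(-2)·(-1) + (2)·(1)·(3) = 0; checking all 12 entries, every one matches. The claim holds.

Yes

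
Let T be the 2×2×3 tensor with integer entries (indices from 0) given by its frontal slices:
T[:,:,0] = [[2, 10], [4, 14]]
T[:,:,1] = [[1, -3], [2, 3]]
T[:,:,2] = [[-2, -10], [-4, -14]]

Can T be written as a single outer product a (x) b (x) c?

The mode-2 unfolding of T (rows indexed by j, columns by (i,k) = (0,0), (0,1), (0,2), (1,0), (1,1), (1,2)) is [[2, 1, -2, 4, 2, -4], [10, -3, -10, 14, 3, -14]].
There the 2×2 minor on rows j ∈ {0, 1}, columns (i,k) ∈ {(0,0), (0,1)} is det [[2, 1], [10, -3]] = -16 ≠ 0, so this unfolding has rank ≥ 2; CP rank is at least every unfolding rank, so rank(T) ≥ 2.
In particular rank(T) ≥ 2 > 1, so T is not rank-1.

No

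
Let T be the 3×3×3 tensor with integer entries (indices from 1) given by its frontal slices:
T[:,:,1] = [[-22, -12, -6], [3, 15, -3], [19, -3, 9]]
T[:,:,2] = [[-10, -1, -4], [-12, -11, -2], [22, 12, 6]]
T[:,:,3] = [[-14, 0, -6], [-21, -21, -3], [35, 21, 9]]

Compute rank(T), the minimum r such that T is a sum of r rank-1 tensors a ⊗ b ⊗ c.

2

Lower bound: the mode-3 unfolding of T (rows indexed by k, columns by (i,j) = (1,1), (1,2), (1,3), (2,1), (2,2), (2,3), (3,1), (3,2), (3,3)) is [[-22, -12, -6, 3, 15, -3, 19, -3, 9], [-10, -1, -4, -12, -11, -2, 22, 12, 6], [-14, 0, -6, -21, -21, -3, 35, 21, 9]].
There the 2×2 minor on rows k ∈ {1, 2}, columns (i,j) ∈ {(1,1), (1,2)} is det [[-22, -12], [-10, -1]] = -98 ≠ 0, so this unfolding has rank ≥ 2; CP rank is at least every unfolding rank, so rank(T) ≥ 2. (Flattening ranks never certify an upper bound on CP rank; for that we must actually write T with 2 rank-1 terms.)
Upper bound — finding two terms. Write S_k = T[:,:,k] for the frontal slices: S₁ = [[-22, -12, -6], [3, 15, -3], [19, -3, 9]], S₂ = [[-10, -1, -4], [-12, -11, -2], [22, 12, 6]], S₃ = [[-14, 0, -6], [-21, -21, -3], [35, 21, 9]].
If T = a₁ ⊗ b₁ ⊗ c₁ + a₂ ⊗ b₂ ⊗ c₂ then each S_k = c₁[k]·a₁b₁ᵀ + c₂[k]·a₂b₂ᵀ. S₁ and S₂ are linearly independent, so a₁b₁ᵀ and a₂b₂ᵀ must span the same plane of matrices: they are the rank-1 matrices of the form x·S₁ + y·S₂.
The 2×2 minor of x·S₁ + y·S₂ on rows {1,2}, columns {1,2} is −294·x² − 49·xy + 98·y² = (-49)·(3·x + 2·y)(2·x − y), vanishing at (x:y) = (2:-3) and (1:2).
M₁ = 2·S₁ − 3·S₂ = [[-14, -21, 0], [42, 63, 0], [-28, -42, 0]] = (-7)·(1, -3, 2)(2, 3, 0)ᵀ and M₂ = S₁ + 2·S₂ = [[-42, -14, -14], [-21, -7, -7], [63, 21, 21]] = (-7)·(2, 1, -3)(3, 1, 1)ᵀ, so take a₁ = (1, -3, 2), b₁ = (2, 3, 0), a₂ = (2, 1, -3), b₂ = (3, 1, 1).
Each slice is an integer combination of E₁ = a₁b₁ᵀ and E₂ = a₂b₂ᵀ: S₁ = −2·E₁ − 3·E₂, S₂ = E₁ − 2·E₂, S₃ = 2·E₁ − 3·E₂; reading off coefficients, c₁ = (-2, 1, 2) and c₂ = (-3, -2, -3).
Hence T = (1, -3, 2) ⊗ (2, 3, 0) ⊗ (-2, 1, 2) + (2, 1, -3) ⊗ (3, 1, 1) ⊗ (-3, -2, -3), so rank(T) ≤ 2.
These bounds meet, so rank(T) = 2.
Check entry T[3,3,1] = 9: (2)·(0)·(-2) + (-3)·(1)·(-3) = 9.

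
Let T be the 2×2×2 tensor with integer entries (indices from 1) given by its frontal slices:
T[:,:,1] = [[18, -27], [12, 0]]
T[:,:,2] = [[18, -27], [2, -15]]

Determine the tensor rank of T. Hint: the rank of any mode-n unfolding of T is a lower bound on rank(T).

2

Lower bound: the mode-3 unfolding of T (rows indexed by k, columns by (i,j) = (1,1), (1,2), (2,1), (2,2)) is [[18, -27, 12, 0], [18, -27, 2, -15]].
There the 2×2 minor on rows k ∈ {1, 2}, columns (i,j) ∈ {(1,1), (2,1)} is det [[18, 12], [18, 2]] = -180 ≠ 0, so this unfolding has rank ≥ 2; CP rank is at least every unfolding rank, so rank(T) ≥ 2. (This is only a lower bound: in general the CP rank may exceed every unfolding rank, so we still need to exhibit 2 rank-1 terms summing to T.)
Upper bound — finding two terms. Write S_k = T[:,:,k] for the frontal slices: S₁ = [[18, -27], [12, 0]], S₂ = [[18, -27], [2, -15]].
If T = a₁ ⊗ b₁ ⊗ c₁ + a₂ ⊗ b₂ ⊗ c₂ then each S_k = c₁[k]·a₁b₁ᵀ + c₂[k]·a₂b₂ᵀ. S₁ and S₂ are linearly independent, so a₁b₁ᵀ and a₂b₂ᵀ must span the same plane of matrices: they are the rank-1 matrices of the form x·S₁ + y·S₂.
det(x·S₁ + y·S₂) is 324·x² + 108·xy − 216·y² = 108·(3·x − 2·y)(x + y), vanishing at (x:y) = (2:3) and (1:-1).
M₁ = 2·S₁ + 3·S₂ = [[90, -135], [30, -45]] = 15·(3, 1)(2, -3)ᵀ and M₂ = S₁ − S₂ = [[0, 0], [10, 15]] = 5·(0, 1)(2, 3)ᵀ, so take a₁ = (3, 1), b₁ = (2, -3), a₂ = (0, 1), b₂ = (2, 3).
Each slice is an integer combination of E₁ = a₁b₁ᵀ and E₂ = a₂b₂ᵀ: S₁ = 3·E₁ + 3·E₂, S₂ = 3·E₁ − 2·E₂; reading off coefficients, c₁ = (3, 3) and c₂ = (3, -2).
Hence T = (3, 1) ⊗ (2, -3) ⊗ (3, 3) + (0, 1) ⊗ (2, 3) ⊗ (3, -2), so rank(T) ≤ 2.
These bounds meet, so rank(T) = 2.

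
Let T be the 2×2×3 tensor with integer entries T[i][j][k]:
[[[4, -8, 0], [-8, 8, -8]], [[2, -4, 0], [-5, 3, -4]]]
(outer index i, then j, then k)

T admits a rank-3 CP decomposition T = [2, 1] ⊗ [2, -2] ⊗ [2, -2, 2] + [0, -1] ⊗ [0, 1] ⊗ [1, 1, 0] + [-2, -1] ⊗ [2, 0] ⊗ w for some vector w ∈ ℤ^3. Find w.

Subtract the known terms from T to get the rank-1 residual R = [-2, -1] ⊗ [2, 0] ⊗ w, so R[i,j,k] = a[i]·b[j]·w[k]. Pick indices with nonzero a[0]·b[0] = (-2)·(2) = -4. Only the fibre through (0,0,·) is needed: R[0,0,:] = T[0,0,:] − Σₗ aₗ[0]bₗ[0]cₗ = [4, -8, 0] − (2)·(2)·[2, -2, 2] − (0)·(0)·[1, 1, 0] = [-4, 0, -8]. Then w[k] = R[0,0,k] / -4 for each k, giving w = [-4, 0, -8] / -4 = [1, 0, 2].

w = [1, 0, 2]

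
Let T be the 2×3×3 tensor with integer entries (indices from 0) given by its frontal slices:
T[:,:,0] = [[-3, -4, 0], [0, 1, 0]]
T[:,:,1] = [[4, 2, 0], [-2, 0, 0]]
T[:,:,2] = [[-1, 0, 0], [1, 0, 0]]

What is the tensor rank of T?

3

Lower bound: the mode-3 unfolding of T (rows indexed by k, columns by (i,j) = (0,0), (0,1), (0,2), (1,0), (1,1), (1,2)) is [[-3, -4, 0, 0, 1, 0], [4, 2, 0, -2, 0, 0], [-1, 0, 0, 1, 0, 0]].
There the 3×3 minor on rows k ∈ {0, 1, 2}, columns (i,j) ∈ {(0,0), (0,1), (1,0)} is det [[-3, -4, 0], [4, 2, -2], [-1, 0, 1]] = 2 ≠ 0, so this unfolding has rank ≥ 3; CP rank is at least every unfolding rank, so rank(T) ≥ 3. (This is only a lower bound: in general the CP rank may exceed every unfolding rank, so we still need to exhibit 3 rank-1 terms summing to T.)
Upper bound: T is a sum of 3 rank-1 terms, T = (1, -1) ∘ (1, 0, 0) ∘ (1, 2, -1) + (1, 0) ∘ (1, 1, 0) ∘ (-2, 2, 0) + (2, -1) ∘ (1, 1, 0) ∘ (-1, 0, 0) (one valid choice — decompositions are not unique — normalised so each a, b is primitive with positive first nonzero entry; check it by expanding all entries), so rank(T) ≤ 3.
These bounds meet, so rank(T) = 3.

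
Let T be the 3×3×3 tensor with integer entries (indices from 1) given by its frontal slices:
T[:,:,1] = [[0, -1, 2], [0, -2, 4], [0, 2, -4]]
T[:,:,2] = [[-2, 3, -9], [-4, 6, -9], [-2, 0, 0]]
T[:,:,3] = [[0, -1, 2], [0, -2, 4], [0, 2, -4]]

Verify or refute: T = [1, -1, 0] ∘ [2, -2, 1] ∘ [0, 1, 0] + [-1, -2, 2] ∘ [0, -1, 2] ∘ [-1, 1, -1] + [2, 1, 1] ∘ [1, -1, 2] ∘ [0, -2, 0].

Reconstruct entrywise from the claimed factors. For example, T[2,3,1] = 4 and Σₗ aₗ[2]bₗ[3]cₗ[1] = (-1)·(1)·(0) + (-2)·(2)·(-1) + (1)·(2)·(0) = 4; checking all 27 entries, every one matches. The claim holds.

Yes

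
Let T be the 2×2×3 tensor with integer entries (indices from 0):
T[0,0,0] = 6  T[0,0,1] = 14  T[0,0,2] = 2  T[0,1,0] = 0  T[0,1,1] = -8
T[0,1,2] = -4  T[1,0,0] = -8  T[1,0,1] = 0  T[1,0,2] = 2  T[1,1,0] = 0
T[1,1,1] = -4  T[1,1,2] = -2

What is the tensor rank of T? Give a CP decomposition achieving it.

rank(T) = 3

Lower bound: in the mode-3 unfolding of T (rows indexed by k, columns by (i,j)) the 3×3 minor on rows k ∈ {0, 1, 2}, columns (i,j) ∈ {(0,0), (0,1), (1,0)} is det [[6, 0, -8], [14, -8, 0], [2, -4, 2]] = 224 ≠ 0, so that unfolding has rank ≥ 3 and hence rank(T) ≥ 3 (CP rank is at least every unfolding rank, though it can be larger).
Upper bound: T is a sum of 3 rank-1 terms, T = [1, -2] ⊗ [1, 0] ⊗ [2, -2, 2] + [1, -1] ⊗ [1, 0] ⊗ [4, 8, -4] + [2, 1] ⊗ [1, -1] ⊗ [0, 4, 2] (written with every a and b primitive with positive leading entry and the scale carried by c; CP decompositions are not unique, and this one is verified by expanding entrywise), so rank(T) ≤ 3.
These bounds meet, so rank(T) = 3.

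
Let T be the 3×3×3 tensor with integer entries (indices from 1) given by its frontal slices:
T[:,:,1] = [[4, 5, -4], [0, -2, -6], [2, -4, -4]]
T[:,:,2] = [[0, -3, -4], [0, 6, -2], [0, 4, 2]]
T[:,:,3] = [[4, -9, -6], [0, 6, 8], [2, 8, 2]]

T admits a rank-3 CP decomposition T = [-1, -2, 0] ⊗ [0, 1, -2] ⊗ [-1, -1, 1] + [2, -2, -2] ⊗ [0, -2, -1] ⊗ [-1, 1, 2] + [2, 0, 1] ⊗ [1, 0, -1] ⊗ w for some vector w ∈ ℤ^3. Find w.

w = [2, 0, 2]

Subtract the known terms from T to get the rank-1 residual R = [2, 0, 1] ⊗ [1, 0, -1] ⊗ w, so R[i,j,k] = a[i]·b[j]·w[k]. Pick indices with nonzero a[1]·b[1] = (2)·(1) = 2. Only the fibre through (1,1,·) is needed: R[1,1,:] = T[1,1,:] − Σₗ aₗ[1]bₗ[1]cₗ = [4, 0, 4] − (-1)·(0)·[-1, -1, 1] − (2)·(0)·[-1, 1, 2] = [4, 0, 4]. Then w[k] = R[1,1,k] / 2 for each k, giving w = [4, 0, 4] / 2 = [2, 0, 2].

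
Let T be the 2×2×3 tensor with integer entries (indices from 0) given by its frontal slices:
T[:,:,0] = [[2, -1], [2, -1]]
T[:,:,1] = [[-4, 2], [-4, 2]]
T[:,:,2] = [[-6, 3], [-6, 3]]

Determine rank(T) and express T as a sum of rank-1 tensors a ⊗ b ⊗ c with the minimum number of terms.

Lower bound: T ≠ 0 (e.g. T[0,0,0] = 2), so rank(T) ≥ 1.
Upper bound: if T = a ⊗ b ⊗ c then every fibre of T is a multiple of the corresponding factor, so read the factors off the fibres through the nonzero entry T[0,0,0] = 2.
The mode-1 fibre T[:,0,0] = [2, 2] gives a = (1, 1) (primitive direction); the mode-2 fibre T[0,:,0] = [2, -1] gives b = (2, -1); then c[k] = T[0,0,k] / (a[0]·b[0]) = [2, -4, -6] / 2 = (1, -2, -3).
Expanding (1, 1) ⊗ (2, -1) ⊗ (1, -2, -3) reproduces all 12 entries of T, so T = (1, 1) ⊗ (2, -1) ⊗ (1, -2, -3) and rank(T) ≤ 1.
These bounds meet, so rank(T) = 1.
Check entry T[1,0,0] = 2: (1)·(2)·(1) = 2.

rank(T) = 1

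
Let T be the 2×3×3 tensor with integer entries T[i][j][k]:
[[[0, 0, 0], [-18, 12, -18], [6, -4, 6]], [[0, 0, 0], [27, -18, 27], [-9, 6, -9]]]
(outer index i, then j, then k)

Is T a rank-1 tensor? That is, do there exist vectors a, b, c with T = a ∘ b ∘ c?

Yes

If T = a ∘ b ∘ c then every fibre of T is a multiple of the corresponding factor, so read the factors off the fibres through the nonzero entry T[0,1,0] = -18.
The mode-1 fibre T[:,1,0] = [-18, 27] gives a = (2, -3) (primitive direction); the mode-2 fibre T[0,:,0] = [0, -18, 6] gives b = (0, 3, -1); then c[k] = T[0,1,k] / (a[0]·b[1]) = [-18, 12, -18] / 6 = (-3, 2, -3).
Expanding (2, -3) ∘ (0, 3, -1) ∘ (-3, 2, -3) reproduces all 18 entries of T, so T = (2, -3) ∘ (0, 3, -1) ∘ (-3, 2, -3) and rank(T) ≤ 1.
Equivalently every frontal slice T[:,:,k] is c[k] times the rank-1 matrix (2, -3) ∘ (0, 3, -1). So T has rank 1 (it is nonzero).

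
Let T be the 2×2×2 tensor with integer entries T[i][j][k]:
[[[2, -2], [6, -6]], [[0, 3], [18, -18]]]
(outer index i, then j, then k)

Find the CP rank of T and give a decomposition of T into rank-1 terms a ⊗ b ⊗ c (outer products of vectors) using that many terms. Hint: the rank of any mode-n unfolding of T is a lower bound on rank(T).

Lower bound: the mode-3 unfolding of T (rows indexed by k, columns by (i,j) = (0,0), (0,1), (1,0), (1,1)) is [[2, 6, 0, 18], [-2, -6, 3, -18]].
There the 2×2 minor on rows k ∈ {0, 1}, columns (i,j) ∈ {(0,0), (1,0)} is det [[2, 0], [-2, 3]] = 6 ≠ 0, so this unfolding has rank ≥ 2; CP rank is at least every unfolding rank, so rank(T) ≥ 2. (This is only a lower bound: in general the CP rank may exceed every unfolding rank, so we still need to exhibit 2 rank-1 terms summing to T.)
Upper bound — finding two terms. Write S_k = T[:,:,k] for the frontal slices: S₀ = [[2, 6], [0, 18]], S₁ = [[-2, -6], [3, -18]].
If T = a₁ ⊗ b₁ ⊗ c₁ + a₂ ⊗ b₂ ⊗ c₂ then each S_k = c₁[k]·a₁b₁ᵀ + c₂[k]·a₂b₂ᵀ. S₀ and S₁ are linearly independent, so a₁b₁ᵀ and a₂b₂ᵀ must span the same plane of matrices: they are the rank-1 matrices of the form x·S₀ + y·S₁.
det(x·S₀ + y·S₁) is 36·x² − 90·xy + 54·y² = 18·(2·x − 3·y)(x − y), vanishing at (x:y) = (3:2) and (1:1).
M₁ = 3·S₀ + 2·S₁ = [[2, 6], [6, 18]] = 2·[1, 3][1, 3]ᵀ and M₂ = S₀ + S₁ = [[0, 0], [3, 0]] = 3·[0, 1][1, 0]ᵀ, so take a₁ = [1, 3], b₁ = [1, 3], a₂ = [0, 1], b₂ = [1, 0].
Each slice is an integer combination of E₁ = a₁b₁ᵀ and E₂ = a₂b₂ᵀ: S₀ = 2·E₁ − 6·E₂, S₁ = −2·E₁ + 9·E₂; reading off coefficients, c₁ = [2, -2] and c₂ = [-6, 9].
Hence T = [1, 3] ⊗ [1, 3] ⊗ [2, -2] + [0, 1] ⊗ [1, 0] ⊗ [-6, 9], so rank(T) ≤ 2.
These bounds meet, so rank(T) = 2.

rank(T) = 2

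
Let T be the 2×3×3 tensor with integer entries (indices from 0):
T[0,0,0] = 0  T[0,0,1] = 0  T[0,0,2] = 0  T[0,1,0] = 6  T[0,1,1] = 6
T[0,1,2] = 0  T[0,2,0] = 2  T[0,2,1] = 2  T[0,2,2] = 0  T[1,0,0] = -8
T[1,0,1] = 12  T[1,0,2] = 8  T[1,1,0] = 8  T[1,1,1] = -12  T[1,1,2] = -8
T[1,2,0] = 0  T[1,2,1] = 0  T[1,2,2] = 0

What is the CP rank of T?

Lower bound: the mode-2 unfolding of T (rows indexed by j, columns by (i,k) = (0,0), (0,1), (0,2), (1,0), (1,1), (1,2)) is [[0, 0, 0, -8, 12, 8], [6, 6, 0, 8, -12, -8], [2, 2, 0, 0, 0, 0]].
There the 2×2 minor on rows j ∈ {0, 1}, columns (i,k) ∈ {(0,0), (1,0)} is det [[0, -8], [6, 8]] = 48 ≠ 0, so this unfolding has rank ≥ 2; CP rank is at least every unfolding rank, so rank(T) ≥ 2. (This is only a lower bound: in general the CP rank may exceed every unfolding rank, so we still need to exhibit 2 rank-1 terms summing to T.)
Upper bound — finding two terms. Write S_k = T[:,:,k] for the frontal slices: S₀ = [[0, 6, 2], [-8, 8, 0]], S₁ = [[0, 6, 2], [12, -12, 0]], S₂ = [[0, 0, 0], [8, -8, 0]].
If T = a₁ ⊗ b₁ ⊗ c₁ + a₂ ⊗ b₂ ⊗ c₂ then each S_k = c₁[k]·a₁b₁ᵀ + c₂[k]·a₂b₂ᵀ. S₀ and S₁ are linearly independent, so a₁b₁ᵀ and a₂b₂ᵀ must span the same plane of matrices: they are the rank-1 matrices of the form x·S₀ + y·S₁.
The 2×2 minor of x·S₀ + y·S₁ on rows {0,1}, columns {0,1} is 48·x² − 24·xy − 72·y² = 24·(2·x − 3·y)(x + y), vanishing at (x:y) = (3:2) and (1:-1).
M₁ = 3·S₀ + 2·S₁ = [[0, 30, 10], [0, 0, 0]] = 10·[1, 0][0, 3, 1]ᵀ and M₂ = S₀ − S₁ = [[0, 0, 0], [-20, 20, 0]] = (-20)·[0, 1][1, -1, 0]ᵀ, so take a₁ = [1, 0], b₁ = [0, 3, 1], a₂ = [0, 1], b₂ = [1, -1, 0].
Each slice is an integer combination of E₁ = a₁b₁ᵀ and E₂ = a₂b₂ᵀ: S₀ = 2·E₁ − 8·E₂, S₁ = 2·E₁ + 12·E₂, S₂ = 8·E₂; reading off coefficients, c₁ = [2, 2, 0] and c₂ = [-8, 12, 8].
Hence T = [1, 0] ⊗ [0, 3, 1] ⊗ [2, 2, 0] + [0, 1] ⊗ [1, -1, 0] ⊗ [-8, 12, 8], so rank(T) ≤ 2.
These bounds meet, so rank(T) = 2.

2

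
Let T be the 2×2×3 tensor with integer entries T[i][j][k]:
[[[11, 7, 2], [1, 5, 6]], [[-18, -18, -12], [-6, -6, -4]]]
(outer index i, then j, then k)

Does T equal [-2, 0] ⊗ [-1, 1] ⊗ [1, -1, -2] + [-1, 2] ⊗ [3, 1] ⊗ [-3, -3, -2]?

Reconstruct entrywise from the claimed factors. For example, T[1,0,1] = -18 and Σₗ aₗ[1]bₗ[0]cₗ[1] = (0)·(-1)·(-1) + (2)·(3)·(-3) = -18; checking all 12 entries, every one matches. The claim holds.

Yes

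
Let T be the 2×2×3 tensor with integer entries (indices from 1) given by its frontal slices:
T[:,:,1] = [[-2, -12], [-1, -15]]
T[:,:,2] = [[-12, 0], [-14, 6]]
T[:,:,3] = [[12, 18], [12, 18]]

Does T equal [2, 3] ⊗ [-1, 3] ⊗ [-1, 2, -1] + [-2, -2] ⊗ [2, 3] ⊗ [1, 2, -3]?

No

Reconstruct entry (1,1,3) from the claimed factors: Σₗ aₗ[1]bₗ[1]cₗ[3] = (2)·(-1)·(-1) + (-2)·(2)·(-3) = 14, but T[1,1,3] = 12. The claim is false.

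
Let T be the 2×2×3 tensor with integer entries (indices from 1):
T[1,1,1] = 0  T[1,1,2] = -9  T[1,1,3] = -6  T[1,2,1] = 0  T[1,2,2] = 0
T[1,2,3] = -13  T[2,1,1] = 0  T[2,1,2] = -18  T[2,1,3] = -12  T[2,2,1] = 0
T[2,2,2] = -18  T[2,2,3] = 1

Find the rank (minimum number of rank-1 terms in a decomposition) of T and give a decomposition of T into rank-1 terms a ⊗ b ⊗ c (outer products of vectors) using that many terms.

rank(T) = 2

Lower bound: the mode-2 unfolding of T (rows indexed by j, columns by (i,k) = (1,1), (1,2), (1,3), (2,1), (2,2), (2,3)) is [[0, -9, -6, 0, -18, -12], [0, 0, -13, 0, -18, 1]].
There the 2×2 minor on rows j ∈ {1, 2}, columns (i,k) ∈ {(1,2), (1,3)} is det [[-9, -6], [0, -13]] = 117 ≠ 0, so this unfolding has rank ≥ 2; CP rank is at least every unfolding rank, so rank(T) ≥ 2. (Flattening ranks never certify an upper bound on CP rank; for that we must actually write T with 2 rank-1 terms.)
Upper bound — finding two terms. Write S_k = T[:,:,k] for the frontal slices: S₁ = [[0, 0], [0, 0]], S₂ = [[-9, 0], [-18, -18]], S₃ = [[-6, -13], [-12, 1]].
If T = a₁ ⊗ b₁ ⊗ c₁ + a₂ ⊗ b₂ ⊗ c₂ then each S_k = c₁[k]·a₁b₁ᵀ + c₂[k]·a₂b₂ᵀ. S₂ and S₃ are linearly independent, so a₁b₁ᵀ and a₂b₂ᵀ must span the same plane of matrices: they are the rank-1 matrices of the form x·S₂ + y·S₃.
det(x·S₂ + y·S₃) is 162·x² − 135·xy − 162·y² = 27·(2·x − 3·y)(3·x + 2·y), vanishing at (x:y) = (3:2) and (2:-3).
M₁ = 3·S₂ + 2·S₃ = [[-39, -26], [-78, -52]] = (-13)·[1, 2][3, 2]ᵀ and M₂ = 2·S₂ − 3·S₃ = [[0, 39], [0, -39]] = 39·[1, -1][0, 1]ᵀ, so take a₁ = [1, 2], b₁ = [3, 2], a₂ = [1, -1], b₂ = [0, 1].
Each slice is an integer combination of E₁ = a₁b₁ᵀ and E₂ = a₂b₂ᵀ: S₁ = 0, S₂ = −3·E₁ + 6·E₂, S₃ = −2·E₁ − 9·E₂; reading off coefficients, c₁ = [0, -3, -2] and c₂ = [0, 6, -9].
Hence T = [1, 2] ⊗ [3, 2] ⊗ [0, -3, -2] + [1, -1] ⊗ [0, 1] ⊗ [0, 6, -9], so rank(T) ≤ 2.
These bounds meet, so rank(T) = 2.
Check entry T[1,1,1] = 0: (1)·(3)·(0) + (1)·(0)·(0) = 0.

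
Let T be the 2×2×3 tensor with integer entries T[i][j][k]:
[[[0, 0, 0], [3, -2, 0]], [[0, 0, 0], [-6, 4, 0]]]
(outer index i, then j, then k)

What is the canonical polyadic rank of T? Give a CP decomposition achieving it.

rank(T) = 1

Lower bound: T ≠ 0 (e.g. T[0,1,0] = 3), so rank(T) ≥ 1.
Upper bound: the mode-1 fibre T[:,1,0] = [3, -6] gives a = (1, -2) (primitive direction); the mode-2 fibre T[0,:,0] = [0, 3] gives b = (0, 1); then c[k] = T[0,1,k] / (a[0]·b[1]) = [3, -2, 0] / 1 = (3, -2, 0).
Expanding (1, -2) ⊗ (0, 1) ⊗ (3, -2, 0) reproduces all 12 entries of T, so T = (1, -2) ⊗ (0, 1) ⊗ (3, -2, 0) and rank(T) ≤ 1.
These bounds meet, so rank(T) = 1.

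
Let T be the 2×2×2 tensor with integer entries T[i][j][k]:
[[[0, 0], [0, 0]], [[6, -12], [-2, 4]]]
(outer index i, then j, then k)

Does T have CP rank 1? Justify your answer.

Yes

If T = a (x) b (x) c then every fibre of T is a multiple of the corresponding factor, so read the factors off the fibres through the nonzero entry T[1,0,0] = 6.
The mode-1 fibre T[:,0,0] = [0, 6] gives a = [0, 1] (primitive direction); the mode-2 fibre T[1,:,0] = [6, -2] gives b = [3, -1]; then c[k] = T[1,0,k] / (a[1]·b[0]) = [6, -12] / 3 = [2, -4].
Expanding [0, 1] (x) [3, -1] (x) [2, -4] reproduces all 8 entries of T, so T = [0, 1] (x) [3, -1] (x) [2, -4] and rank(T) ≤ 1.
Equivalently every frontal slice T[:,:,k] is c[k] times the rank-1 matrix [0, 1] (x) [3, -1]. So T has rank 1 (it is nonzero).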